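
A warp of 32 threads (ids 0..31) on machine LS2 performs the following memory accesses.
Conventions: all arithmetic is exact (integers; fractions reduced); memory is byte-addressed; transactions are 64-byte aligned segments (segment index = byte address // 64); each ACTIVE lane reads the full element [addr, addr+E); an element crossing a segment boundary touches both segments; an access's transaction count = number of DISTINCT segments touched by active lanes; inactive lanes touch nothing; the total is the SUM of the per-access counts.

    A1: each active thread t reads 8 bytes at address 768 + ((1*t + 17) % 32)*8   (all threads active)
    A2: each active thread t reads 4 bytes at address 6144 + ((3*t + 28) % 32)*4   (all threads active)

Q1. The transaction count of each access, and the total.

A1: 4 transactions
A2: 2 transactions

Answer: 4,2; total 6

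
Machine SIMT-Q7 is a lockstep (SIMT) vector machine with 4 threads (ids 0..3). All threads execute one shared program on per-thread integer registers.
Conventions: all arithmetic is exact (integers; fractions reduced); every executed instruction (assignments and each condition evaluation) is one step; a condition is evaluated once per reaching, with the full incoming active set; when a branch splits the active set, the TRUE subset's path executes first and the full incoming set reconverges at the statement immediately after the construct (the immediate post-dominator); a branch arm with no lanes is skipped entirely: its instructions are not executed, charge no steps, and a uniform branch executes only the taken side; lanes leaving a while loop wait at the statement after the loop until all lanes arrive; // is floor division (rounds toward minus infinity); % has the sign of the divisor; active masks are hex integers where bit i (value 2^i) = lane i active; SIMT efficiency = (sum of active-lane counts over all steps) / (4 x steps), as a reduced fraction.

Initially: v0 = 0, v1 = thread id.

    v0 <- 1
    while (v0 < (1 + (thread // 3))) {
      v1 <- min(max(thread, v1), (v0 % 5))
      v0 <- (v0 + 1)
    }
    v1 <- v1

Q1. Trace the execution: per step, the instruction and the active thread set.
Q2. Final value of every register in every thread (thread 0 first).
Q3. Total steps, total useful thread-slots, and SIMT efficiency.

step 0: v0 <- 1                      0xf
step 1: eval (v0 < (1 + (thread // 3))) 0xf
step 2: v1 <- min(max(thread, v1), (v0 % 5)) 0x8
step 3: v0 <- (v0 + 1)               0x8
step 4: eval (v0 < (1 + (thread // 3))) 0x8
step 5: v1 <- v1                     0xf

Answer: 6 steps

v0: 1,1,1,2
v1: 0,1,2,1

steps = 6; useful = 15; efficiency = 15/24 = 5/8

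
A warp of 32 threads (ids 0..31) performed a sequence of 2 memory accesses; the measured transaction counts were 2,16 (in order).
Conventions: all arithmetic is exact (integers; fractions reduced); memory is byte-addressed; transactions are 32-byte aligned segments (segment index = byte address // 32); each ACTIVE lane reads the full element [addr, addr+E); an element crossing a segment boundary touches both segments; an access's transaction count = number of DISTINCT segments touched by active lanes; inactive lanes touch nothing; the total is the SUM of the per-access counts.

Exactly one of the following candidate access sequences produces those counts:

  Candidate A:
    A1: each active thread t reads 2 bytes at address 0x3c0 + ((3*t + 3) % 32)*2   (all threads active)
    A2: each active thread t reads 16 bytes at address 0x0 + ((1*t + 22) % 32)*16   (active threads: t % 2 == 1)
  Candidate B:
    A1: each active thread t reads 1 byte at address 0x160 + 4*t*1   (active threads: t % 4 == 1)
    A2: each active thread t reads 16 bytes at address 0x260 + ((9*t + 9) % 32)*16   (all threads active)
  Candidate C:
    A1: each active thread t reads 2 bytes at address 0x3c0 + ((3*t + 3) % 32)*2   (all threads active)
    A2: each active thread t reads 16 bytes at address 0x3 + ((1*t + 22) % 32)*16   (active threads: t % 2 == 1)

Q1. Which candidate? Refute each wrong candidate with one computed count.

B: A1 gives 4 transactions, not 2
C: A2 gives 17 transactions, not 16
A: all counts match (2,16)

Answer: A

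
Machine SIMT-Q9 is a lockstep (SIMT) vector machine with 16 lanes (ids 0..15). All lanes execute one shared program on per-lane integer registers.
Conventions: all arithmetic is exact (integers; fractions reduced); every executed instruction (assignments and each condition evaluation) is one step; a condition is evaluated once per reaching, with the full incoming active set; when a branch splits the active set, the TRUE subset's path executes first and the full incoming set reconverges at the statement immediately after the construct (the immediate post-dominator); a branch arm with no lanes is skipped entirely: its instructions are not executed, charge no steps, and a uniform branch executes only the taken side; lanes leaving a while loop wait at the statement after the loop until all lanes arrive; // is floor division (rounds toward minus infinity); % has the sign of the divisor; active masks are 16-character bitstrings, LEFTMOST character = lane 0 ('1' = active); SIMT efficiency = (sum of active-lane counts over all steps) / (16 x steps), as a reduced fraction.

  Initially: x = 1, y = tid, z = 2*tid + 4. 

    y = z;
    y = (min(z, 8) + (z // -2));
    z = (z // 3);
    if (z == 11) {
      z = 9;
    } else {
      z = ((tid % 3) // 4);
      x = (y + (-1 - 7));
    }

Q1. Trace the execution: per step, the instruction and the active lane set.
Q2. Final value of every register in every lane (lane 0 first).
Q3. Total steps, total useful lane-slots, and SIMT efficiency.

step 0: y <- z                       1111111111111111
step 1: y <- (min(z, 8) + (z // -2)) 1111111111111111
step 2: z <- (z // 3)                1111111111111111
step 3: eval (z == 11)               1111111111111111
step 4: z <- 9                       0000000000000001
step 5: z <- ((tid % 3) // 4)        1111111111111110
step 6: x <- (y + (-1 - 7))          1111111111111110

Answer: 7 steps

x: -6,-5,-4,-5,-6,-7,-8,-9,-10,-11,-12,-13,-14,-15,-16,1
y: 2,3,4,3,2,1,0,-1,-2,-3,-4,-5,-6,-7,-8,-9
z: 0,0,0,0,0,0,0,0,0,0,0,0,0,0,0,9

steps = 7; useful = 95; efficiency = 95/112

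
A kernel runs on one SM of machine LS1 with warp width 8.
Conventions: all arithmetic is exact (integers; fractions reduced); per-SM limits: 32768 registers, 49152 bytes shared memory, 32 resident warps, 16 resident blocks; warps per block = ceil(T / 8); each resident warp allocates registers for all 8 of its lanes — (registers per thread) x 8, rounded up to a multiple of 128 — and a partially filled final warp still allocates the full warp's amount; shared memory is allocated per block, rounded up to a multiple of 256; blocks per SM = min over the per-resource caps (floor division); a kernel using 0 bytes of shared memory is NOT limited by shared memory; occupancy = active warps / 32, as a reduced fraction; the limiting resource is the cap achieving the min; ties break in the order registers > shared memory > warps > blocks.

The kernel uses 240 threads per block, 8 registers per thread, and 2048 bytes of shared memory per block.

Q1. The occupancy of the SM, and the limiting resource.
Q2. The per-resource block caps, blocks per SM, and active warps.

Answer: occupancy 15/16, limited by warps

registers: 8 blocks
shared memory: 24 blocks
warps: 1 block
blocks: 16 blocks

Answer: 1 block, 30 active warps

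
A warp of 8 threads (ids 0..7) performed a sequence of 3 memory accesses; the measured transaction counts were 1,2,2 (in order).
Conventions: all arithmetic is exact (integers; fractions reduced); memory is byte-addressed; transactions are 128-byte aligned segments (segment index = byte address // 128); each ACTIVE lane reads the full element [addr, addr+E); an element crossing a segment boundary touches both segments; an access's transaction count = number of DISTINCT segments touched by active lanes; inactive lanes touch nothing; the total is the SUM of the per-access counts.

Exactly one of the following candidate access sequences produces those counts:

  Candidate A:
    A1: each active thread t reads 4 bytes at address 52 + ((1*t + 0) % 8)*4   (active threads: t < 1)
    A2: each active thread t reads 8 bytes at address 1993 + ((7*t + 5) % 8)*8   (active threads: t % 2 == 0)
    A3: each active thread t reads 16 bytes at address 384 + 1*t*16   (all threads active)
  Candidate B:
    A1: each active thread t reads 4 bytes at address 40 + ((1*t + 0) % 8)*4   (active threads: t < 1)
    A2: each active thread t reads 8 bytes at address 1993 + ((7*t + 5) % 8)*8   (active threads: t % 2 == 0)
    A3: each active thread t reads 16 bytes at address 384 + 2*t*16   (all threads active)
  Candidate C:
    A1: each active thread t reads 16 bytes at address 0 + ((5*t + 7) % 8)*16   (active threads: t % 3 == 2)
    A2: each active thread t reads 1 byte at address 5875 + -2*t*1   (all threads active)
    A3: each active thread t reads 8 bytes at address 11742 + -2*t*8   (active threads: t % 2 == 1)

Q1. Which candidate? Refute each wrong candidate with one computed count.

A: A3 gives 1 transaction, not 2
C: A2 gives 1 transaction, not 2
B: all counts match (1,2,2)

Answer: B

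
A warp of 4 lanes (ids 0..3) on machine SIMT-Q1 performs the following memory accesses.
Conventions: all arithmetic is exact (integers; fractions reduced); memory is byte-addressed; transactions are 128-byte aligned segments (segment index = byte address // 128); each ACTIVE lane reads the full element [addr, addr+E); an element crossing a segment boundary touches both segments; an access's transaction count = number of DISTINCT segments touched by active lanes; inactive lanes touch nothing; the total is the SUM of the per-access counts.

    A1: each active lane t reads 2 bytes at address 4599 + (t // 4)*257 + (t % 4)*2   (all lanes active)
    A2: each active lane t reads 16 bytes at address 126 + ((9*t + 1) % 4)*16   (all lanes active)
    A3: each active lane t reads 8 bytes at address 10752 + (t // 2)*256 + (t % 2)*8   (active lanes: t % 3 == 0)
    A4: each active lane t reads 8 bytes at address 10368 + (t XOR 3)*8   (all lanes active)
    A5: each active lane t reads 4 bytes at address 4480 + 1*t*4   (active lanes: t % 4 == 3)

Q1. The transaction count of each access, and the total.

A1: 1 transaction
A2: 2 transactions
A3: 2 transactions
A4: 1 transaction
A5: 1 transaction

Answer: 1,2,2,1,1; total 7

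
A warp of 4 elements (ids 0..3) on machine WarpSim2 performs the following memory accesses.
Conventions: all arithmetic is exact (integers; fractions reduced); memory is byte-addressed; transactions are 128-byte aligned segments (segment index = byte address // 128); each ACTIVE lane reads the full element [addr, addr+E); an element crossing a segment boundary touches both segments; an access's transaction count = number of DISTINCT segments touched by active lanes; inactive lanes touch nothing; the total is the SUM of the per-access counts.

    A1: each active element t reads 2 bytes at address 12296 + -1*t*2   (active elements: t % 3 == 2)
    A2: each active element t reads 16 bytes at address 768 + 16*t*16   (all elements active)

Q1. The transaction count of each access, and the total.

A1: 1 transaction
A2: 4 transactions

Answer: 1,4; total 5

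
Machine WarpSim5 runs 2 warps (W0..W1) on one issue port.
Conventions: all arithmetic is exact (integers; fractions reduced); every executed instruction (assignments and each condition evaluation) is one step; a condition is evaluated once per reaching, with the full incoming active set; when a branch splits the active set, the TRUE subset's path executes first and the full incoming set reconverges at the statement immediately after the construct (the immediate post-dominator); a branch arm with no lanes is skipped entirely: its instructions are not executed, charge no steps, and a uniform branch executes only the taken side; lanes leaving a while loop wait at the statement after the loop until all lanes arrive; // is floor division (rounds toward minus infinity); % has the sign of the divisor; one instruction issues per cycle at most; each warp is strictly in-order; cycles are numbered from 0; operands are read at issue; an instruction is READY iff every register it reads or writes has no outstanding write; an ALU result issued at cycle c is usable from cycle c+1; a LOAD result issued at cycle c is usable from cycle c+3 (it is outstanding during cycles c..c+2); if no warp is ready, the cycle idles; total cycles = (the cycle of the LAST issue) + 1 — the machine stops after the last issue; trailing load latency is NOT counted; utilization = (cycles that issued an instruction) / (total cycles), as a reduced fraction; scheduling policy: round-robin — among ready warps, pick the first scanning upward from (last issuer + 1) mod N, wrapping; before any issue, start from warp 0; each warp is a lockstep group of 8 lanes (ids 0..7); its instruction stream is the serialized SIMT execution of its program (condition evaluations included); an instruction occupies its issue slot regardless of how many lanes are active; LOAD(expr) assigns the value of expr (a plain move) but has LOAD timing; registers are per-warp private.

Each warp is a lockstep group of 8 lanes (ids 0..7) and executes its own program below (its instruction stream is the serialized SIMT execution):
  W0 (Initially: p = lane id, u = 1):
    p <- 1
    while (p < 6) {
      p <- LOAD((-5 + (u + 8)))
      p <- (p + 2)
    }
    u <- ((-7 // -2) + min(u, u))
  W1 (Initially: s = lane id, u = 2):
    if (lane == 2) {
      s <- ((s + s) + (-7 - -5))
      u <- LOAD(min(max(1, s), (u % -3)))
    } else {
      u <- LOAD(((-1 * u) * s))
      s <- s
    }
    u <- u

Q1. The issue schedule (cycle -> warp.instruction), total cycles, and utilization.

cycle 0: W0.I0
cycle 1: W1.I0
cycle 2: W0.I1
cycle 3: W1.I1
cycle 4: W0.I2
cycle 5: W1.I2
cycle 6: idle
cycle 7: W0.I3
cycle 8: W1.I3
cycle 9: W0.I4
cycle 10: W1.I4
cycle 11: W0.I5
cycle 12: W1.I5

Answer: 13 cycles, utilization 12/13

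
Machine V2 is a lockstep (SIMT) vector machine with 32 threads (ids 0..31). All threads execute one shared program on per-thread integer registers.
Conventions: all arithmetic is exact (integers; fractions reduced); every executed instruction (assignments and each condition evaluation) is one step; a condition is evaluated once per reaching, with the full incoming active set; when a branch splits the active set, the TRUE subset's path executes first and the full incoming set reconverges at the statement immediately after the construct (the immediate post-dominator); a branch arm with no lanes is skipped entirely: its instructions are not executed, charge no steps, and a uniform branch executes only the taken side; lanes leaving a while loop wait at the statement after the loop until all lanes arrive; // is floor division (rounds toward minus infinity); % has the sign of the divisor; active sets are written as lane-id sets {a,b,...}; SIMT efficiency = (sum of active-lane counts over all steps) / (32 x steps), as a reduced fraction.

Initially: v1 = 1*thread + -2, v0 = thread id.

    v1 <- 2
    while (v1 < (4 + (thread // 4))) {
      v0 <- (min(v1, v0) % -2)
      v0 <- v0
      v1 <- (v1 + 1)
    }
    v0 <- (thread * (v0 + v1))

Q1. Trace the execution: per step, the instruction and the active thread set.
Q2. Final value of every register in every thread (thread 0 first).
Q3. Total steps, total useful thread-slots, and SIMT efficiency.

step 0: v1 <- 2                      {0,1,2,3,4,5,6,7,8,9,10,11,12,13,14,15,16,17,18,19,20,21,22,23,24,25,26,27,28,29,30,31}
step 1: eval (v1 < (4 + (thread // 4))) {0,1,2,3,4,5,6,7,8,9,10,11,12,13,14,15,16,17,18,19,20,21,22,23,24,25,26,27,28,29,30,31}
step 2: v0 <- (min(v1, v0) % -2)     {0,1,2,3,4,5,6,7,8,9,10,11,12,13,14,15,16,17,18,19,20,21,22,23,24,25,26,27,28,29,30,31}
step 3: v0 <- v0                     {0,1,2,3,4,5,6,7,8,9,10,11,12,13,14,15,16,17,18,19,20,21,22,23,24,25,26,27,28,29,30,31}
step 4: v1 <- (v1 + 1)               {0,1,2,3,4,5,6,7,8,9,10,11,12,13,14,15,16,17,18,19,20,21,22,23,24,25,26,27,28,29,30,31}
step 5: eval (v1 < (4 + (thread // 4))) {0,1,2,3,4,5,6,7,8,9,10,11,12,13,14,15,16,17,18,19,20,21,22,23,24,25,26,27,28,29,30,31}
step 6: v0 <- (min(v1, v0) % -2)     {0,1,2,3,4,5,6,7,8,9,10,11,12,13,14,15,16,17,18,19,20,21,22,23,24,25,26,27,28,29,30,31}
step 7: v0 <- v0                     {0,1,2,3,4,5,6,7,8,9,10,11,12,13,14,15,16,17,18,19,20,21,22,23,24,25,26,27,28,29,30,31}
step 8: v1 <- (v1 + 1)               {0,1,2,3,4,5,6,7,8,9,10,11,12,13,14,15,16,17,18,19,20,21,22,23,24,25,26,27,28,29,30,31}
step 9: eval (v1 < (4 + (thread // 4))) {0,1,2,3,4,5,6,7,8,9,10,11,12,13,14,15,16,17,18,19,20,21,22,23,24,25,26,27,28,29,30,31}
step 10: v0 <- (min(v1, v0) % -2)     {4,5,6,7,8,9,10,11,12,13,14,15,16,17,18,19,20,21,22,23,24,25,26,27,28,29,30,31}
step 11: v0 <- v0                     {4,5,6,7,8,9,10,11,12,13,14,15,16,17,18,19,20,21,22,23,24,25,26,27,28,29,30,31}
step 12: v1 <- (v1 + 1)               {4,5,6,7,8,9,10,11,12,13,14,15,16,17,18,19,20,21,22,23,24,25,26,27,28,29,30,31}
step 13: eval (v1 < (4 + (thread // 4))) {4,5,6,7,8,9,10,11,12,13,14,15,16,17,18,19,20,21,22,23,24,25,26,27,28,29,30,31}
step 14: v0 <- (min(v1, v0) % -2)     {8,9,10,11,12,13,14,15,16,17,18,19,20,21,22,23,24,25,26,27,28,29,30,31}
step 15: v0 <- v0                     {8,9,10,11,12,13,14,15,16,17,18,19,20,21,22,23,24,25,26,27,28,29,30,31}
step 16: v1 <- (v1 + 1)               {8,9,10,11,12,13,14,15,16,17,18,19,20,21,22,23,24,25,26,27,28,29,30,31}
step 17: eval (v1 < (4 + (thread // 4))) {8,9,10,11,12,13,14,15,16,17,18,19,20,21,22,23,24,25,26,27,28,29,30,31}
step 18: v0 <- (min(v1, v0) % -2)     {12,13,14,15,16,17,18,19,20,21,22,23,24,25,26,27,28,29,30,31}
step 19: v0 <- v0                     {12,13,14,15,16,17,18,19,20,21,22,23,24,25,26,27,28,29,30,31}
step 20: v1 <- (v1 + 1)               {12,13,14,15,16,17,18,19,20,21,22,23,24,25,26,27,28,29,30,31}
step 21: eval (v1 < (4 + (thread // 4))) {12,13,14,15,16,17,18,19,20,21,22,23,24,25,26,27,28,29,30,31}
step 22: v0 <- (min(v1, v0) % -2)     {16,17,18,19,20,21,22,23,24,25,26,27,28,29,30,31}
step 23: v0 <- v0                     {16,17,18,19,20,21,22,23,24,25,26,27,28,29,30,31}
step 24: v1 <- (v1 + 1)               {16,17,18,19,20,21,22,23,24,25,26,27,28,29,30,31}
step 25: eval (v1 < (4 + (thread // 4))) {16,17,18,19,20,21,22,23,24,25,26,27,28,29,30,31}
step 26: v0 <- (min(v1, v0) % -2)     {20,21,22,23,24,25,26,27,28,29,30,31}
step 27: v0 <- v0                     {20,21,22,23,24,25,26,27,28,29,30,31}
step 28: v1 <- (v1 + 1)               {20,21,22,23,24,25,26,27,28,29,30,31}
step 29: eval (v1 < (4 + (thread // 4))) {20,21,22,23,24,25,26,27,28,29,30,31}
step 30: v0 <- (min(v1, v0) % -2)     {24,25,26,27,28,29,30,31}
step 31: v0 <- v0                     {24,25,26,27,28,29,30,31}
step 32: v1 <- (v1 + 1)               {24,25,26,27,28,29,30,31}
step 33: eval (v1 < (4 + (thread // 4))) {24,25,26,27,28,29,30,31}
step 34: v0 <- (min(v1, v0) % -2)     {28,29,30,31}
step 35: v0 <- v0                     {28,29,30,31}
step 36: v1 <- (v1 + 1)               {28,29,30,31}
step 37: eval (v1 < (4 + (thread // 4))) {28,29,30,31}
step 38: v0 <- (thread * (v0 + v1))   {0,1,2,3,4,5,6,7,8,9,10,11,12,13,14,15,16,17,18,19,20,21,22,23,24,25,26,27,28,29,30,31}

Answer: 39 steps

v1: 4,4,4,4,5,5,5,5,6,6,6,6,7,7,7,7,8,8,8,8,9,9,9,9,10,10,10,10,11,11,11,11
v0: 0,3,8,12,20,25,30,35,48,54,60,66,84,91,98,105,128,136,144,152,180,189,198,207,240,250,260,270,308,319,330,341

steps = 39; useful = 800; efficiency = 800/1248 = 25/39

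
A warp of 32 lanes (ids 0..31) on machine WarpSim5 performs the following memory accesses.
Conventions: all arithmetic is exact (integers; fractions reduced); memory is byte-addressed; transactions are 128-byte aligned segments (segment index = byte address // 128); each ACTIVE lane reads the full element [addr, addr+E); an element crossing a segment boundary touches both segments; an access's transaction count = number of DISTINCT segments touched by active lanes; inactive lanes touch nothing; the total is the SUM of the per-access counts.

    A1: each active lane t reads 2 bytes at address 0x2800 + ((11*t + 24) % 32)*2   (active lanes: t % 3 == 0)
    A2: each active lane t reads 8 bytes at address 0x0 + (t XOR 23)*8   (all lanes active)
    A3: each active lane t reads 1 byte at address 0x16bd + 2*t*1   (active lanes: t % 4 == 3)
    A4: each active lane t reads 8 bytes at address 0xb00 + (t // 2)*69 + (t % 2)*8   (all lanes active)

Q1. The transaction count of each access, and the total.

A1: 1 transaction
A2: 2 transactions
A3: 1 transaction
A4: 9 transactions

Answer: 1,2,1,9; total 13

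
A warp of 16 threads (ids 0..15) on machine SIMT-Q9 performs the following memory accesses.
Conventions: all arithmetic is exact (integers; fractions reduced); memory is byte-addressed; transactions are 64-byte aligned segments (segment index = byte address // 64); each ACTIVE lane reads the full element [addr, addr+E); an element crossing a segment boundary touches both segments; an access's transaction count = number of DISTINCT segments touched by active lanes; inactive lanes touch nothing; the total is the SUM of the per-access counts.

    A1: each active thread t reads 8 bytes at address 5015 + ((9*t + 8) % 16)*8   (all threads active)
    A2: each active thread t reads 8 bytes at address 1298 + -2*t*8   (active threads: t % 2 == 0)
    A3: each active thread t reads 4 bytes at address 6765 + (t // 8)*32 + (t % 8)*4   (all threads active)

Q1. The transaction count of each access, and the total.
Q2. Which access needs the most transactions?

A1: 3 transactions
A2: 5 transactions
A3: 2 transactions

Answer: 3,5,2; total 10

Answer: A2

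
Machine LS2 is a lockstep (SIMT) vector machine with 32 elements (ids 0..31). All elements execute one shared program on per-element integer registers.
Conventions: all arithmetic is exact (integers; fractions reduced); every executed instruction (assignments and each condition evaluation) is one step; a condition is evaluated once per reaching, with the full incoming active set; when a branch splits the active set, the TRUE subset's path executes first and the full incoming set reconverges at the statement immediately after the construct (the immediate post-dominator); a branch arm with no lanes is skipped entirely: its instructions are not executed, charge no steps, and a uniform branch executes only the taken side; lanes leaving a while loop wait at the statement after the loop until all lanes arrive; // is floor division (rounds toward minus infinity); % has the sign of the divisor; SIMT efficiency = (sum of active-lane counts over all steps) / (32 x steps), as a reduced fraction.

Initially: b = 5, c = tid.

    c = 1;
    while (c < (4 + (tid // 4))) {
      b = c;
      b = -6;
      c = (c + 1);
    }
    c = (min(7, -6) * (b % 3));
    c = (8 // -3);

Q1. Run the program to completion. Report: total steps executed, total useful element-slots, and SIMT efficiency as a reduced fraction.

Answer: 44 steps, 960 useful, 15/22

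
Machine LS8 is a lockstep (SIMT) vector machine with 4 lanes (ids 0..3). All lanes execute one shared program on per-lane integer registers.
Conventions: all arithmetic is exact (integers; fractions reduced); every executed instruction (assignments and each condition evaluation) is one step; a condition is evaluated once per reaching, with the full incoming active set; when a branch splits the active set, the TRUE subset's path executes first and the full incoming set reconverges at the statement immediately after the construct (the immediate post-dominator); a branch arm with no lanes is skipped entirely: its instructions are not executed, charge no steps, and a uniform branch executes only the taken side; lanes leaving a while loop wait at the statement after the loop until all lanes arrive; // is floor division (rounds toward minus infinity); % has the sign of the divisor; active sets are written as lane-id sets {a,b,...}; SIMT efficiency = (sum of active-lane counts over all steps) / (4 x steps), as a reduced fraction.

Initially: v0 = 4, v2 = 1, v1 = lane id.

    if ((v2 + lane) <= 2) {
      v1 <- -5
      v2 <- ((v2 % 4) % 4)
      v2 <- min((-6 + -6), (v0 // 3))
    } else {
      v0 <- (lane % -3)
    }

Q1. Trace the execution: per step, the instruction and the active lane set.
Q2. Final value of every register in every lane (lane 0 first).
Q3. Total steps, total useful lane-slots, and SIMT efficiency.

step 0: eval ((v2 + lane) <= 2)      {0,1,2,3}
step 1: v1 <- -5                     {0,1}
step 2: v2 <- ((v2 % 4) % 4)         {0,1}
step 3: v2 <- min((-6 + -6), (v0 // 3)) {0,1}
step 4: v0 <- (lane % -3)            {2,3}

Answer: 5 steps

v0: 4,4,-1,0
v2: -12,-12,1,1
v1: -5,-5,2,3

steps = 5; useful = 12; efficiency = 12/20 = 3/5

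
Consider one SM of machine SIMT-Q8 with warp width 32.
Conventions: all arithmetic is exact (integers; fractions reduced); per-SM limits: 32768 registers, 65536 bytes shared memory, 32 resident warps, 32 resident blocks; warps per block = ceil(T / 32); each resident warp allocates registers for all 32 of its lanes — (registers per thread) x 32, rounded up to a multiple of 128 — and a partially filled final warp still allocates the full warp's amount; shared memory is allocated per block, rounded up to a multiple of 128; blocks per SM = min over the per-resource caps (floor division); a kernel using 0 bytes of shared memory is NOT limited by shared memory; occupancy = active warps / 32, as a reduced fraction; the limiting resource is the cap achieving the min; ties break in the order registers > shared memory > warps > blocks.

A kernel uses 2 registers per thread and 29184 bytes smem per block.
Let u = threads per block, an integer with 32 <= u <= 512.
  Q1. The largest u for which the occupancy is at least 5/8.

Answer: u = 512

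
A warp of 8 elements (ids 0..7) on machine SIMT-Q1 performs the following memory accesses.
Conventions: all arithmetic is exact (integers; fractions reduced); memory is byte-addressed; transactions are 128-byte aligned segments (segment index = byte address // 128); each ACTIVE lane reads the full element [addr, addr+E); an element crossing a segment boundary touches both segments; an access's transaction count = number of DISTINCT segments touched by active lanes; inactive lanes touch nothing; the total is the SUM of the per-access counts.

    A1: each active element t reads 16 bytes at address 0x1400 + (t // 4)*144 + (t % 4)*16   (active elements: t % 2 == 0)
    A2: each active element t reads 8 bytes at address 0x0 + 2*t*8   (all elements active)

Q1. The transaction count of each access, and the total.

A1: 2 transactions
A2: 1 transaction

Answer: 2,1; total 3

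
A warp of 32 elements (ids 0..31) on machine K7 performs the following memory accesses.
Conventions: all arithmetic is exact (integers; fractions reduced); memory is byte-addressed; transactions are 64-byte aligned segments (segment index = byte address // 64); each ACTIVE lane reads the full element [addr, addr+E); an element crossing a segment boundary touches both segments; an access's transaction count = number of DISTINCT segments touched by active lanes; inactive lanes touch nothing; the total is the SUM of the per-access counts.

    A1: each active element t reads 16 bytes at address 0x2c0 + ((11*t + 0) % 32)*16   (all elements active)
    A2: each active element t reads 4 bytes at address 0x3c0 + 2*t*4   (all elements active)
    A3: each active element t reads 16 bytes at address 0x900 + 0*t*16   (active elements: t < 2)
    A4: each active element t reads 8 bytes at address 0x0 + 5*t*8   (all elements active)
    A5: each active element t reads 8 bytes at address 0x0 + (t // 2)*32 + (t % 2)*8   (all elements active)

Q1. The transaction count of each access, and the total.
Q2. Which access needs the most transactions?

A1: 8 transactions
A2: 4 transactions
A3: 1 transaction
A4: 20 transactions
A5: 8 transactions

Answer: 8,4,1,20,8; total 41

Answer: A4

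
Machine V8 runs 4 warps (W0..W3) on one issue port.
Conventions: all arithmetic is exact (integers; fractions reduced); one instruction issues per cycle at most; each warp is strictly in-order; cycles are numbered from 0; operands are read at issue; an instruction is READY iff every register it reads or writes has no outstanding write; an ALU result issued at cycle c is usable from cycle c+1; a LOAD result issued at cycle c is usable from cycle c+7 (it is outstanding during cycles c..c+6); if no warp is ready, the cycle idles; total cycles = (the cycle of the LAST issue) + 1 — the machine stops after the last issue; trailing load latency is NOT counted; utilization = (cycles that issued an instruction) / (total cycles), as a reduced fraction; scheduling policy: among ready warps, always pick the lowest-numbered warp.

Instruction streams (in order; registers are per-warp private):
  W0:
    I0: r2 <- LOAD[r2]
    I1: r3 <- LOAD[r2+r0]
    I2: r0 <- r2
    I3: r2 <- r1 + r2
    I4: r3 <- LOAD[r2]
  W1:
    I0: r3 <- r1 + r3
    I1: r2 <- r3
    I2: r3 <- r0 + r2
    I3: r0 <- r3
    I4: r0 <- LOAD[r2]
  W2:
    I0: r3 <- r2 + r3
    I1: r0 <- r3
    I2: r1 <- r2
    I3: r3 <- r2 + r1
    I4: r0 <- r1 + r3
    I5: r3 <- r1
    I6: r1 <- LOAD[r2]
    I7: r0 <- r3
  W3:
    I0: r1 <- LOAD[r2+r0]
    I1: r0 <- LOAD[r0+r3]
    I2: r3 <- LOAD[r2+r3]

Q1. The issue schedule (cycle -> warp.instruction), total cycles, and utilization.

cycle 0: W0.I0
cycle 1: W1.I0
cycle 2: W1.I1
cycle 3: W1.I2
cycle 4: W1.I3
cycle 5: W1.I4
cycle 6: W2.I0
cycle 7: W0.I1
cycle 8: W0.I2
cycle 9: W0.I3
cycle 10: W2.I1
cycle 11: W2.I2
cycle 12: W2.I3
cycle 13: W2.I4
cycle 14: W0.I4
cycle 15: W2.I5
cycle 16: W2.I6
cycle 17: W2.I7
cycle 18: W3.I0
cycle 19: W3.I1
cycle 20: W3.I2

Answer: 21 cycles, utilization 1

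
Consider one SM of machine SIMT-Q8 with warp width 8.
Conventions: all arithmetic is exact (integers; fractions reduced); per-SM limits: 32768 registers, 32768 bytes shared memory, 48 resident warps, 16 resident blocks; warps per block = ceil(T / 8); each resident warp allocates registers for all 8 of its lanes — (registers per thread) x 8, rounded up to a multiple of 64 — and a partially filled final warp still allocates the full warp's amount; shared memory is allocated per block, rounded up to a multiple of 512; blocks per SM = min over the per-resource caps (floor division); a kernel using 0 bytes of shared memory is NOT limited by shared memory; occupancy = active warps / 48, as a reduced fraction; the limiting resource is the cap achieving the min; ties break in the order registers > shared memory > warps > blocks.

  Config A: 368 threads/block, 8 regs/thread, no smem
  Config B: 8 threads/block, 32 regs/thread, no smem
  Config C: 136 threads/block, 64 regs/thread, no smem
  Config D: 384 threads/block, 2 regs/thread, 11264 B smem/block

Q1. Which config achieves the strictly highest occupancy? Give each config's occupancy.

occupancies: A 23/24, B 1/3, C 17/24, D 1

Answer: D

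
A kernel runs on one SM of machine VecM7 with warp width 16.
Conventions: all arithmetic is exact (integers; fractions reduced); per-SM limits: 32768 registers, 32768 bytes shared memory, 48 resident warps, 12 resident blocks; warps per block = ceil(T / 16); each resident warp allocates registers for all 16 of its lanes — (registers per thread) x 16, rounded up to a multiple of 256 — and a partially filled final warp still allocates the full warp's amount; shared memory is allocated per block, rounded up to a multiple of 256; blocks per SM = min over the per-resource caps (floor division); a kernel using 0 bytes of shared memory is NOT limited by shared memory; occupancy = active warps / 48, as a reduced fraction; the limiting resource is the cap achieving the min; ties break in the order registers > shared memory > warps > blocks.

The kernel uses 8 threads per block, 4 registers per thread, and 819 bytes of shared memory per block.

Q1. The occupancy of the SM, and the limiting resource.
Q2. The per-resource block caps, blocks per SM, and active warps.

Answer: occupancy 1/4, limited by blocks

registers: 128 blocks
shared memory: 32 blocks
warps: 48 blocks
blocks: 12 blocks

Answer: 12 blocks, 12 active warps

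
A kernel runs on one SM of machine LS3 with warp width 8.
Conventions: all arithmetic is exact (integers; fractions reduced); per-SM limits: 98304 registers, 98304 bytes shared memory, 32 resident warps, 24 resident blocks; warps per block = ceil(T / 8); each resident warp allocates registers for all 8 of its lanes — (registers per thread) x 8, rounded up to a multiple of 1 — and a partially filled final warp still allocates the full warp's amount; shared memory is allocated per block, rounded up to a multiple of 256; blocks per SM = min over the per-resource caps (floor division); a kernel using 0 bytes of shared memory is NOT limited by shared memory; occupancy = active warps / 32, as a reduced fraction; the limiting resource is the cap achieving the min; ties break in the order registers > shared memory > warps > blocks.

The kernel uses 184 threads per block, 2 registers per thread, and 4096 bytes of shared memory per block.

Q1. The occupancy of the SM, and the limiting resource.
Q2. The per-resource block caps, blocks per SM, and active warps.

Answer: occupancy 23/32, limited by warps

registers: 267 blocks
shared memory: 24 blocks
warps: 1 block
blocks: 24 blocks

Answer: 1 block, 23 active warps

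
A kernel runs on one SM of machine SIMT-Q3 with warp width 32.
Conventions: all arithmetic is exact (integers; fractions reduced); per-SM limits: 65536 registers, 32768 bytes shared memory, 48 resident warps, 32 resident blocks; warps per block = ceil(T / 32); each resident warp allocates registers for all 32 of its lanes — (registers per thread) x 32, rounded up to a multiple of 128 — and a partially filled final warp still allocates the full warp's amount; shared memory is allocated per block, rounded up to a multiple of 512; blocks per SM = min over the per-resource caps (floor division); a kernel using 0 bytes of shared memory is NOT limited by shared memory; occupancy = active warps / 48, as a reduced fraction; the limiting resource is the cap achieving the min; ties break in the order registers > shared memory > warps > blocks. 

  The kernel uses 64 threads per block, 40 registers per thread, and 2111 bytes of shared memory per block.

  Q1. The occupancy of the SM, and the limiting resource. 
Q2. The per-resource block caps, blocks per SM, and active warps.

Answer: occupancy 1/2, limited by shared memory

registers: 25 blocks
shared memory: 12 blocks
warps: 24 blocks
blocks: 32 blocks

Answer: 12 blocks, 24 active warps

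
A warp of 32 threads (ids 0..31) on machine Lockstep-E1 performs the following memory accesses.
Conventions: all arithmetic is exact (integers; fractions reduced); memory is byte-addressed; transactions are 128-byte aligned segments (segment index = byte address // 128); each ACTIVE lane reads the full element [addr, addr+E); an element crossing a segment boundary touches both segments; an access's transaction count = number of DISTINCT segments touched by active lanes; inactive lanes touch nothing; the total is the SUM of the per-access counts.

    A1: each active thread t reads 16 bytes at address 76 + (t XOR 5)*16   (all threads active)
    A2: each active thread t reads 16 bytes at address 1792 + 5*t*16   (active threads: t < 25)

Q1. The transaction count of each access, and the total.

A1: 5 transactions
A2: 16 transactions

Answer: 5,16; total 21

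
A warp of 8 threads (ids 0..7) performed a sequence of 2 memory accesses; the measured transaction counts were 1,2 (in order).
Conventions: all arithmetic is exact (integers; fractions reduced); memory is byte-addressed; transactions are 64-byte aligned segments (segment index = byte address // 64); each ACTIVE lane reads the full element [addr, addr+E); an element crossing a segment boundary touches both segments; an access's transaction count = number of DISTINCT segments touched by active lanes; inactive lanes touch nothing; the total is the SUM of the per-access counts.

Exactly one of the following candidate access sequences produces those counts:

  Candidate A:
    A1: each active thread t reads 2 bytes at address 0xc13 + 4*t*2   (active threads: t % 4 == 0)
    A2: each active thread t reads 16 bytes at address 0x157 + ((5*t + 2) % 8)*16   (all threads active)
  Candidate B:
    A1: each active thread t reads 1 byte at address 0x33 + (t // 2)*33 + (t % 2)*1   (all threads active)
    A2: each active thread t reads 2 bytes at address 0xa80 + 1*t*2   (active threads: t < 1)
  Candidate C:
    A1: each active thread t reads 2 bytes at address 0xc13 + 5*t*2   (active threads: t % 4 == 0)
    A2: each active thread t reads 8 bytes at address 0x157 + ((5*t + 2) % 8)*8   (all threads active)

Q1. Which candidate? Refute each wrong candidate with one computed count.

A: A2 gives 3 transactions, not 2
B: A1 gives 3 transactions, not 1
C: all counts match (1,2)

Answer: C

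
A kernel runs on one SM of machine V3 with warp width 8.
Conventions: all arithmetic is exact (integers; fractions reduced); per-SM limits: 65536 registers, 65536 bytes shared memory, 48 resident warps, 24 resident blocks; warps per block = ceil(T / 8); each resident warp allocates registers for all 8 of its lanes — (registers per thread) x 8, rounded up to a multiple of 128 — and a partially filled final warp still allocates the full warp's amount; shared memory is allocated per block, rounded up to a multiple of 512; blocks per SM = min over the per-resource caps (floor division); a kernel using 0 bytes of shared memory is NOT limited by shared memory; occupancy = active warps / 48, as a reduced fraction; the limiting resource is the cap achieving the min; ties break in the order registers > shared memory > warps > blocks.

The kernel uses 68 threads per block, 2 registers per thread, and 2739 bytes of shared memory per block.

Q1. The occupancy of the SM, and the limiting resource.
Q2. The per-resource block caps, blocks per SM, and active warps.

Answer: occupancy 15/16, limited by warps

registers: 56 blocks
shared memory: 21 blocks
warps: 5 blocks
blocks: 24 blocks

Answer: 5 blocks, 45 active warps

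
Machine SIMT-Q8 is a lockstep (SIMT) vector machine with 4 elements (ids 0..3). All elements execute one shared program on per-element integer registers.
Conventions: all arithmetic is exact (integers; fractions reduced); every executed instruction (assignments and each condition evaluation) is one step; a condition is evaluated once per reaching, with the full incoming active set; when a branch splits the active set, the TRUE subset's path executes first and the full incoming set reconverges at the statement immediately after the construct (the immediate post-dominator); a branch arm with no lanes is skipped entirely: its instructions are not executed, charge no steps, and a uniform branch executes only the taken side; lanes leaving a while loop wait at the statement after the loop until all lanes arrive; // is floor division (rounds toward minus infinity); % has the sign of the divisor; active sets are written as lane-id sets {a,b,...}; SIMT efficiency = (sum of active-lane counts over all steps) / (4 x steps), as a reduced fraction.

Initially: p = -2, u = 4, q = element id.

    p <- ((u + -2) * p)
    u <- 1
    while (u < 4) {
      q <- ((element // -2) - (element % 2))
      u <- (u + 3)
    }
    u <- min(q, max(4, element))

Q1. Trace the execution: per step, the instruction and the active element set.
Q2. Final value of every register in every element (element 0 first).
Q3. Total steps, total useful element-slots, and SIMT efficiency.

step 0: p <- ((u + -2) * p)          {0,1,2,3}
step 1: u <- 1                       {0,1,2,3}
step 2: eval (u < 4)                 {0,1,2,3}
step 3: q <- ((element // -2) - (element % 2)) {0,1,2,3}
step 4: u <- (u + 3)                 {0,1,2,3}
step 5: eval (u < 4)                 {0,1,2,3}
step 6: u <- min(q, max(4, element)) {0,1,2,3}

Answer: 7 steps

p: -4,-4,-4,-4
u: 0,-2,-1,-3
q: 0,-2,-1,-3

steps = 7; useful = 28; efficiency = 28/28 = 1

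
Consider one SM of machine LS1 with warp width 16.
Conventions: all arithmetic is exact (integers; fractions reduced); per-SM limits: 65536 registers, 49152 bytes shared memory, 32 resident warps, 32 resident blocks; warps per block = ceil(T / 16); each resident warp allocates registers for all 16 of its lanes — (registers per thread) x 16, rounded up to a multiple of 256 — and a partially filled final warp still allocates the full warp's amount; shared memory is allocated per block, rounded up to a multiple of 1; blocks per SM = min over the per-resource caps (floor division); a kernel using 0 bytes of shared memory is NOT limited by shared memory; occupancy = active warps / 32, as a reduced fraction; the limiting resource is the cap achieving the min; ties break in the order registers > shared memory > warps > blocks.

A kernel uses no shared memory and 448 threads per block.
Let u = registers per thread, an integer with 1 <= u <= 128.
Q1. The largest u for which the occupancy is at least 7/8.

Answer: u = 128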